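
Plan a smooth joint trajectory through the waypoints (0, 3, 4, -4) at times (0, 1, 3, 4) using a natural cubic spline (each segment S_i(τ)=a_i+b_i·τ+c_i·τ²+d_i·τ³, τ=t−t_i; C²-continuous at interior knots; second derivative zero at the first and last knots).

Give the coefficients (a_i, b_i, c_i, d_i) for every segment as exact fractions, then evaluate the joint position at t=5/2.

  seg 0: a=0 b=47/16 c=0 d=1/16
  seg 1: a=3 b=25/8 c=3/16 d=-3/4
  seg 2: a=4 b=-41/8 c=-69/16 d=23/16
S(5/2) = 357/64

Δ: Δ0=3, Δ1=1/2, Δ2=-8
row 1: diag=6, rhs=-15; c'=1/3, d'=-5/2
row 2: denom=6−2·1/3=16/3; d'=(-51−2·-5/2)/(16/3)=-69/8
back: M2=-69/8
back: M1=-5/2−1/3·-69/8=3/8
M: M0=0, M1=3/8, M2=-69/8, M3=0
seg 0: a=0, c=M0/2=0, d=(M1−M0)/(6·1)=1/16, b=Δ0−h0·(2M0+M1)/6=47/16
seg 1: a=3, c=M1/2=3/16, d=(M2−M1)/(6·2)=-3/4, b=Δ1−h1·(2M1+M2)/6=25/8
seg 2: a=4, c=M2/2=-69/16, d=(M3−M2)/(6·1)=23/16, b=Δ2−h2·(2M2+M3)/6=-41/8
t_q=5/2 → seg 1, τ=3/2; S=3+25/8·τ+3/16·τ²+-3/4·τ³=357/64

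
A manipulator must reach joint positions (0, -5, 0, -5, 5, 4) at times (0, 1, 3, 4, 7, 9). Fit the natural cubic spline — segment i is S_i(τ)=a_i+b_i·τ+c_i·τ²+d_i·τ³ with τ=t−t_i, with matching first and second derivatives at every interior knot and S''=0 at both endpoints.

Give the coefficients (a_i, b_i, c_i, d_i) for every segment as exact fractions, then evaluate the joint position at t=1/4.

  seg 0: a=0 b=-11576/1659 c=0 d=3281/1659
  seg 1: a=-5 b=-1733/1659 c=3281/553 d=-27611/13272
  seg 2: a=0 b=-7555/3318 c=-14487/2212 d=25391/6636
  seg 3: a=-5 b=-25859/6636 c=2726/553 d=-5573/6636
  seg 4: a=5 b=9971/3318 c=-5815/2212 d=5815/13272
S(1/4) = -60645/35392

Δ: Δ0=-5, Δ1=5/2, Δ2=-5, Δ3=10/3, Δ4=-1/2
row 1: diag=6, rhs=45; c'=1/3, d'=15/2
row 2: denom=6−2·1/3=16/3; d'=(-45−2·15/2)/(16/3)=-45/4
row 3: denom=8−1·3/16=125/16; d'=(50−1·-45/4)/(125/16)=196/25
row 4: denom=10−3·48/125=1106/125; d'=(-23−3·196/25)/(1106/125)=-5815/1106
back: M4=-5815/1106
back: M3=196/25−48/125·-5815/1106=5452/553
back: M2=-45/4−3/16·5452/553=-14487/1106
back: M1=15/2−1/3·-14487/1106=6562/553
M: M0=0, M1=6562/553, M2=-14487/1106, M3=5452/553, M4=-5815/1106, M5=0
seg 0: a=0, c=M0/2=0, d=(M1−M0)/(6·1)=3281/1659, b=Δ0−h0·(2M0+M1)/6=-11576/1659
seg 1: a=-5, c=M1/2=3281/553, d=(M2−M1)/(6·2)=-27611/13272, b=Δ1−h1·(2M1+M2)/6=-1733/1659
seg 2: a=0, c=M2/2=-14487/2212, d=(M3−M2)/(6·1)=25391/6636, b=Δ2−h2·(2M2+M3)/6=-7555/3318
seg 3: a=-5, c=M3/2=2726/553, d=(M4−M3)/(6·3)=-5573/6636, b=Δ3−h3·(2M3+M4)/6=-25859/6636
seg 4: a=5, c=M4/2=-5815/2212, d=(M5−M4)/(6·2)=5815/13272, b=Δ4−h4·(2M4+M5)/6=9971/3318
t_q=1/4 → seg 0, τ=1/4; S=0+-11576/1659·τ+0·τ²+3281/1659·τ³=-60645/35392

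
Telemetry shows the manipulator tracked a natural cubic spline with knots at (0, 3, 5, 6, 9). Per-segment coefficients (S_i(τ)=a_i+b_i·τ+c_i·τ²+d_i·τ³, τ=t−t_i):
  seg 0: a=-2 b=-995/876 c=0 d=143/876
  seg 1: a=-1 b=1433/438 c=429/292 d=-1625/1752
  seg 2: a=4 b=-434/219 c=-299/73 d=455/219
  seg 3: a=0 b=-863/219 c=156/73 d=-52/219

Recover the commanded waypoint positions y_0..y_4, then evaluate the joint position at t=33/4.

y_0 = S_0(0) = a_0 = -2
y_1 = S_1(0) = a_1 = -1
y_2 = S_2(0) = a_2 = 4
y_3 = S_3(0) = a_3 = 0
y_4 = S_3(3) = 1
t_q=33/4 is in segment 3 (τ=9/4); S_3(τ)=-879/1168

y_0=-2 y_1=-1 y_2=4 y_3=0 y_4=1
S(33/4) = -879/1168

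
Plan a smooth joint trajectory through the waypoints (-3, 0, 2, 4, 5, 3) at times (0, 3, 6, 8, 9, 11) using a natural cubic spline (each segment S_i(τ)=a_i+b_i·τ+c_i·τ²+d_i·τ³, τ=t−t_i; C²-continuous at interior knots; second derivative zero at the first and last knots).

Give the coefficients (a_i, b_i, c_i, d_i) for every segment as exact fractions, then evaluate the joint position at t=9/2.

  seg 0: a=-3 b=3992/3597 c=0 d=-395/32373
  seg 1: a=0 b=2807/3597 c=-395/3597 d=776/32373
  seg 2: a=2 b=2765/3597 c=127/1199 d=35/7194
  seg 3: a=4 b=409/327 c=162/1199 d=-1388/3597
  seg 4: a=5 b=1307/3597 c=-1226/1199 d=613/3597
S(9/2) = 4817/4796

Δ: Δ0=1, Δ1=2/3, Δ2=1, Δ3=1, Δ4=-1
row 1: diag=12, rhs=-2; c'=1/4, d'=-1/6
row 2: denom=10−3·1/4=37/4; d'=(2−3·-1/6)/(37/4)=10/37
row 3: denom=6−2·8/37=206/37; d'=(0−2·10/37)/(206/37)=-10/103
row 4: denom=6−1·37/206=1199/206; d'=(-12−1·-10/103)/(1199/206)=-2452/1199
back: M4=-2452/1199
back: M3=-10/103−37/206·-2452/1199=324/1199
back: M2=10/37−8/37·324/1199=254/1199
back: M1=-1/6−1/4·254/1199=-790/3597
M: M0=0, M1=-790/3597, M2=254/1199, M3=324/1199, M4=-2452/1199, M5=0
seg 0: a=-3, c=M0/2=0, d=(M1−M0)/(6·3)=-395/32373, b=Δ0−h0·(2M0+M1)/6=3992/3597
seg 1: a=0, c=M1/2=-395/3597, d=(M2−M1)/(6·3)=776/32373, b=Δ1−h1·(2M1+M2)/6=2807/3597
seg 2: a=2, c=M2/2=127/1199, d=(M3−M2)/(6·2)=35/7194, b=Δ2−h2·(2M2+M3)/6=2765/3597
seg 3: a=4, c=M3/2=162/1199, d=(M4−M3)/(6·1)=-1388/3597, b=Δ3−h3·(2M3+M4)/6=409/327
seg 4: a=5, c=M4/2=-1226/1199, d=(M5−M4)/(6·2)=613/3597, b=Δ4−h4·(2M4+M5)/6=1307/3597
t_q=9/2 → seg 1, τ=3/2; S=0+2807/3597·τ+-395/3597·τ²+776/32373·τ³=4817/4796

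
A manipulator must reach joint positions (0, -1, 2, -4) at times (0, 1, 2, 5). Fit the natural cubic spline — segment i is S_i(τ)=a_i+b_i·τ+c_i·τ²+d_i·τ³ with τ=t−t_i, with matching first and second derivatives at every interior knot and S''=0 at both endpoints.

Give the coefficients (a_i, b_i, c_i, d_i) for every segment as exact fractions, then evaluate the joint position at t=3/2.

  seg 0: a=0 b=-68/31 c=0 d=37/31
  seg 1: a=-1 b=43/31 c=111/31 d=-61/31
  seg 2: a=2 b=82/31 c=-72/31 d=8/31
S(3/2) = 85/248

Δ: Δ0=-1, Δ1=3, Δ2=-2
row 1: diag=4, rhs=24; c'=1/4, d'=6
row 2: denom=8−1·1/4=31/4; d'=(-30−1·6)/(31/4)=-144/31
back: M2=-144/31
back: M1=6−1/4·-144/31=222/31
M: M0=0, M1=222/31, M2=-144/31, M3=0
seg 0: a=0, c=M0/2=0, d=(M1−M0)/(6·1)=37/31, b=Δ0−h0·(2M0+M1)/6=-68/31
seg 1: a=-1, c=M1/2=111/31, d=(M2−M1)/(6·1)=-61/31, b=Δ1−h1·(2M1+M2)/6=43/31
seg 2: a=2, c=M2/2=-72/31, d=(M3−M2)/(6·3)=8/31, b=Δ2−h2·(2M2+M3)/6=82/31
t_q=3/2 → seg 1, τ=1/2; S=-1+43/31·τ+111/31·τ²+-61/31·τ³=85/248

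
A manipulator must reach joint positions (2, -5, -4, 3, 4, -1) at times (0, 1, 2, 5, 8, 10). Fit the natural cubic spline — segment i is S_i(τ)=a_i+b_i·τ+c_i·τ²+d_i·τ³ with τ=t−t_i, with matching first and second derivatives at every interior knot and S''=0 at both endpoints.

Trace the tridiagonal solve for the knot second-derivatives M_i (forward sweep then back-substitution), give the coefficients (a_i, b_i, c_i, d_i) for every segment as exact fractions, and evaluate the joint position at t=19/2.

Δ: Δ0=-7, Δ1=1, Δ2=7/3, Δ3=1/3, Δ4=-5/2
row 1: diag=4, rhs=48; c'=1/4, d'=12
row 2: denom=8−1·1/4=31/4; d'=(8−1·12)/(31/4)=-16/31
row 3: denom=12−3·12/31=336/31; d'=(-12−3·-16/31)/(336/31)=-27/28
row 4: denom=10−3·31/112=1027/112; d'=(-17−3·-27/28)/(1027/112)=-20/13
back: M4=-20/13
back: M3=-27/28−31/112·-20/13=-7/13
back: M2=-16/31−12/31·-7/13=-4/13
back: M1=12−1/4·-4/13=157/13
M: M0=0, M1=157/13, M2=-4/13, M3=-7/13, M4=-20/13, M5=0
seg 0: a=2, c=M0/2=0, d=(M1−M0)/(6·1)=157/78, b=Δ0−h0·(2M0+M1)/6=-703/78
seg 1: a=-5, c=M1/2=157/26, d=(M2−M1)/(6·1)=-161/78, b=Δ1−h1·(2M1+M2)/6=-116/39
seg 2: a=-4, c=M2/2=-2/13, d=(M3−M2)/(6·3)=-1/78, b=Δ2−h2·(2M2+M3)/6=227/78
seg 3: a=3, c=M3/2=-7/26, d=(M4−M3)/(6·3)=-1/18, b=Δ3−h3·(2M3+M4)/6=64/39
seg 4: a=4, c=M4/2=-10/13, d=(M5−M4)/(6·2)=5/39, b=Δ4−h4·(2M4+M5)/6=-115/78
t_q=19/2 → seg 4, τ=3/2; S=4+-115/78·τ+-10/13·τ²+5/39·τ³=51/104

  seg 0: a=2 b=-703/78 c=0 d=157/78
  seg 1: a=-5 b=-116/39 c=157/26 d=-161/78
  seg 2: a=-4 b=227/78 c=-2/13 d=-1/78
  seg 3: a=3 b=64/39 c=-7/26 d=-1/18
  seg 4: a=4 b=-115/78 c=-10/13 d=5/39
S(19/2) = 51/104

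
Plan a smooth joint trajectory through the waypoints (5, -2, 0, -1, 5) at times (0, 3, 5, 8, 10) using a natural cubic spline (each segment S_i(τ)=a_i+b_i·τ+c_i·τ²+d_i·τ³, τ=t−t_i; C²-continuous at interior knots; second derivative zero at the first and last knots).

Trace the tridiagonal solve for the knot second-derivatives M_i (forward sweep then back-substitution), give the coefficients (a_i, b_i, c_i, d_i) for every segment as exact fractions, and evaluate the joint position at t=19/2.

  seg 0: a=5 b=-308/87 c=0 d=35/261
  seg 1: a=-2 b=7/87 c=35/29 d=-65/174
  seg 2: a=0 b=37/87 c=-30/29 d=68/261
  seg 3: a=-1 b=109/87 c=38/29 d=-19/87
S(19/2) = 717/232

Δ: Δ0=-7/3, Δ1=1, Δ2=-1/3, Δ3=3
row 1: diag=10, rhs=20; c'=1/5, d'=2
row 2: denom=10−2·1/5=48/5; d'=(-8−2·2)/(48/5)=-5/4
row 3: denom=10−3·5/16=145/16; d'=(20−3·-5/4)/(145/16)=76/29
back: M3=76/29
back: M2=-5/4−5/16·76/29=-60/29
back: M1=2−1/5·-60/29=70/29
M: M0=0, M1=70/29, M2=-60/29, M3=76/29, M4=0
seg 0: a=5, c=M0/2=0, d=(M1−M0)/(6·3)=35/261, b=Δ0−h0·(2M0+M1)/6=-308/87
seg 1: a=-2, c=M1/2=35/29, d=(M2−M1)/(6·2)=-65/174, b=Δ1−h1·(2M1+M2)/6=7/87
seg 2: a=0, c=M2/2=-30/29, d=(M3−M2)/(6·3)=68/261, b=Δ2−h2·(2M2+M3)/6=37/87
seg 3: a=-1, c=M3/2=38/29, d=(M4−M3)/(6·2)=-19/87, b=Δ3−h3·(2M3+M4)/6=109/87
t_q=19/2 → seg 3, τ=3/2; S=-1+109/87·τ+38/29·τ²+-19/87·τ³=717/232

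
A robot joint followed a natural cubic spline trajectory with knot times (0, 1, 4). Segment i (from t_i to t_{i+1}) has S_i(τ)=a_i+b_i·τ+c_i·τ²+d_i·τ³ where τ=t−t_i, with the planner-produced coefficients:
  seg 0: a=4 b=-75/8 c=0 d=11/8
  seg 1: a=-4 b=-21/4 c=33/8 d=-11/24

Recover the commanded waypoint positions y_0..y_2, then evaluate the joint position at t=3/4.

y_0=4 y_1=-4 y_2=5
S(3/4) = -1255/512

y_0 = S_0(0) = a_0 = 4
y_1 = S_1(0) = a_1 = -4
y_2 = S_1(3) = 5
t_q=3/4 is in segment 0 (τ=3/4); S_0(τ)=-1255/512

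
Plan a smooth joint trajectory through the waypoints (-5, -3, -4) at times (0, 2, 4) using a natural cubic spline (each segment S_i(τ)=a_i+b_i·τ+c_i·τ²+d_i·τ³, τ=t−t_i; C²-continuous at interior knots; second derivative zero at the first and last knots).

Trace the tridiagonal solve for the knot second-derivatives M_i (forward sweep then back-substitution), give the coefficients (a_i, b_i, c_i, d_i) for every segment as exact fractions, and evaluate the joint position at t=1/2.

Δ: Δ0=1, Δ1=-1/2
row 1: diag=8, rhs=-9; c'=1/4, d'=-9/8
back: M1=-9/8
M: M0=0, M1=-9/8, M2=0
seg 0: a=-5, c=M0/2=0, d=(M1−M0)/(6·2)=-3/32, b=Δ0−h0·(2M0+M1)/6=11/8
seg 1: a=-3, c=M1/2=-9/16, d=(M2−M1)/(6·2)=3/32, b=Δ1−h1·(2M1+M2)/6=1/4
t_q=1/2 → seg 0, τ=1/2; S=-5+11/8·τ+0·τ²+-3/32·τ³=-1107/256

  seg 0: a=-5 b=11/8 c=0 d=-3/32
  seg 1: a=-3 b=1/4 c=-9/16 d=3/32
S(1/2) = -1107/256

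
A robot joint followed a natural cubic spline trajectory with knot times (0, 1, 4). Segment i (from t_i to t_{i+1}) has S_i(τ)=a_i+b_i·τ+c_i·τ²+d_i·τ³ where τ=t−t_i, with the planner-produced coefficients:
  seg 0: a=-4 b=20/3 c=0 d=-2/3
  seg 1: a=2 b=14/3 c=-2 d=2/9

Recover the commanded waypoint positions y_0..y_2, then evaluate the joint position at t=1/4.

y_0 = S_0(0) = a_0 = -4
y_1 = S_1(0) = a_1 = 2
y_2 = S_1(3) = 4
t_q=1/4 is in segment 0 (τ=1/4); S_0(τ)=-75/32

y_0=-4 y_1=2 y_2=4
S(1/4) = -75/32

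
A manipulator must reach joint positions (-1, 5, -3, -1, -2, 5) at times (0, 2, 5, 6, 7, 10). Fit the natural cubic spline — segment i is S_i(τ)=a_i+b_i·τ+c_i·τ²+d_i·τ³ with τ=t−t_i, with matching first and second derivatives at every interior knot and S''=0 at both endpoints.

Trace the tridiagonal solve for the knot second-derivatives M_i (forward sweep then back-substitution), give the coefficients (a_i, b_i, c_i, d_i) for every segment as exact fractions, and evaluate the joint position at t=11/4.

Δ: Δ0=3, Δ1=-8/3, Δ2=2, Δ3=-1, Δ4=7/3
row 1: diag=10, rhs=-34; c'=3/10, d'=-17/5
row 2: denom=8−3·3/10=71/10; d'=(28−3·-17/5)/(71/10)=382/71
row 3: denom=4−1·10/71=274/71; d'=(-18−1·382/71)/(274/71)=-830/137
row 4: denom=8−1·71/274=2121/274; d'=(20−1·-830/137)/(2121/274)=340/101
back: M4=340/101
back: M3=-830/137−71/274·340/101=-700/101
back: M2=382/71−10/71·-700/101=642/101
back: M1=-17/5−3/10·642/101=-536/101
M: M0=0, M1=-536/101, M2=642/101, M3=-700/101, M4=340/101, M5=0
seg 0: a=-1, c=M0/2=0, d=(M1−M0)/(6·2)=-134/303, b=Δ0−h0·(2M0+M1)/6=1445/303
seg 1: a=5, c=M1/2=-268/101, d=(M2−M1)/(6·3)=589/909, b=Δ1−h1·(2M1+M2)/6=-163/303
seg 2: a=-3, c=M2/2=321/101, d=(M3−M2)/(6·1)=-671/303, b=Δ2−h2·(2M2+M3)/6=314/303
seg 3: a=-1, c=M3/2=-350/101, d=(M4−M3)/(6·1)=520/303, b=Δ3−h3·(2M3+M4)/6=227/303
seg 4: a=-2, c=M4/2=170/101, d=(M5−M4)/(6·3)=-170/909, b=Δ4−h4·(2M4+M5)/6=-313/303
t_q=11/4 → seg 1, τ=3/4; S=5+-163/303·τ+-268/101·τ²+589/909·τ³=21831/6464

  seg 0: a=-1 b=1445/303 c=0 d=-134/303
  seg 1: a=5 b=-163/303 c=-268/101 d=589/909
  seg 2: a=-3 b=314/303 c=321/101 d=-671/303
  seg 3: a=-1 b=227/303 c=-350/101 d=520/303
  seg 4: a=-2 b=-313/303 c=170/101 d=-170/909
S(11/4) = 21831/6464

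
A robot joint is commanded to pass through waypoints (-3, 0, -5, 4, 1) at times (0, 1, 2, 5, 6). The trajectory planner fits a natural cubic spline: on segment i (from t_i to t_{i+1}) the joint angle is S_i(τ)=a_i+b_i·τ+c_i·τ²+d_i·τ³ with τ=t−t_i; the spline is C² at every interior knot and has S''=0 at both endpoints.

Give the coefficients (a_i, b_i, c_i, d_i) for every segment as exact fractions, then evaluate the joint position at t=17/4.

  seg 0: a=-3 b=579/106 c=0 d=-261/106
  seg 1: a=0 b=-102/53 c=-783/106 d=457/106
  seg 2: a=-5 b=-399/106 c=294/53 d=-349/318
  seg 3: a=4 b=-6/53 c=-459/106 d=153/106
S(17/4) = 14329/6784

Δ: Δ0=3, Δ1=-5, Δ2=3, Δ3=-3
row 1: diag=4, rhs=-48; c'=1/4, d'=-12
row 2: denom=8−1·1/4=31/4; d'=(48−1·-12)/(31/4)=240/31
row 3: denom=8−3·12/31=212/31; d'=(-36−3·240/31)/(212/31)=-459/53
back: M3=-459/53
back: M2=240/31−12/31·-459/53=588/53
back: M1=-12−1/4·588/53=-783/53
M: M0=0, M1=-783/53, M2=588/53, M3=-459/53, M4=0
seg 0: a=-3, c=M0/2=0, d=(M1−M0)/(6·1)=-261/106, b=Δ0−h0·(2M0+M1)/6=579/106
seg 1: a=0, c=M1/2=-783/106, d=(M2−M1)/(6·1)=457/106, b=Δ1−h1·(2M1+M2)/6=-102/53
seg 2: a=-5, c=M2/2=294/53, d=(M3−M2)/(6·3)=-349/318, b=Δ2−h2·(2M2+M3)/6=-399/106
seg 3: a=4, c=M3/2=-459/106, d=(M4−M3)/(6·1)=153/106, b=Δ3−h3·(2M3+M4)/6=-6/53
t_q=17/4 → seg 2, τ=9/4; S=-5+-399/106·τ+294/53·τ²+-349/318·τ³=14329/6784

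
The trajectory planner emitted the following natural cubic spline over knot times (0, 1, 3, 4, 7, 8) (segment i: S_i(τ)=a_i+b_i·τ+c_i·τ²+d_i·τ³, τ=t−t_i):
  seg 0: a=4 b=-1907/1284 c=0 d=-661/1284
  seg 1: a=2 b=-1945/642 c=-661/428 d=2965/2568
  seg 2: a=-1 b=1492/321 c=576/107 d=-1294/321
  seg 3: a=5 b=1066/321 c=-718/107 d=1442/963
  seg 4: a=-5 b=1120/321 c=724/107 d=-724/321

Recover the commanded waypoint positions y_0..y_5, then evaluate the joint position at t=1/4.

y_0 = S_0(0) = a_0 = 4
y_1 = S_1(0) = a_1 = 2
y_2 = S_2(0) = a_2 = -1
y_3 = S_3(0) = a_3 = 5
y_4 = S_4(0) = a_4 = -5
y_5 = S_4(1) = 3
t_q=1/4 is in segment 0 (τ=1/4); S_0(τ)=99177/27392

y_0=4 y_1=2 y_2=-1 y_3=5 y_4=-5 y_5=3
S(1/4) = 99177/27392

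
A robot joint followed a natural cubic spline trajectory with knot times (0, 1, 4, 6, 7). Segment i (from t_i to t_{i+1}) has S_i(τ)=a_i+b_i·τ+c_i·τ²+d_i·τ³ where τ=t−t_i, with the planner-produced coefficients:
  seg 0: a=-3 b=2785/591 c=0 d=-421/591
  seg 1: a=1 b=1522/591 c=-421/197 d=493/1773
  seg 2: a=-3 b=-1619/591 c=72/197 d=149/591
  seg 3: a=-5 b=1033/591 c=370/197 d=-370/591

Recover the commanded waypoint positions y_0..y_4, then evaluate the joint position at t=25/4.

y_0 = S_0(0) = a_0 = -3
y_1 = S_1(0) = a_1 = 1
y_2 = S_2(0) = a_2 = -3
y_3 = S_3(0) = a_3 = -5
y_4 = S_3(1) = -2
t_q=25/4 is in segment 3 (τ=1/4); S_3(τ)=-28087/6304

y_0=-3 y_1=1 y_2=-3 y_3=-5 y_4=-2
S(25/4) = -28087/6304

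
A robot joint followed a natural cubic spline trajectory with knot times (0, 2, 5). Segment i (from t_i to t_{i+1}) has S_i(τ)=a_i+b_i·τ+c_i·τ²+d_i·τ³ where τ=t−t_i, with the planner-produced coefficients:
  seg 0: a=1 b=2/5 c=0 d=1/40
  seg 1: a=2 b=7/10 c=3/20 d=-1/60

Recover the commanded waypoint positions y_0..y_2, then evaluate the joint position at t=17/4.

y_0 = S_0(0) = a_0 = 1
y_1 = S_1(0) = a_1 = 2
y_2 = S_1(3) = 5
t_q=17/4 is in segment 1 (τ=9/4); S_1(τ)=1061/256

y_0=1 y_1=2 y_2=5
S(17/4) = 1061/256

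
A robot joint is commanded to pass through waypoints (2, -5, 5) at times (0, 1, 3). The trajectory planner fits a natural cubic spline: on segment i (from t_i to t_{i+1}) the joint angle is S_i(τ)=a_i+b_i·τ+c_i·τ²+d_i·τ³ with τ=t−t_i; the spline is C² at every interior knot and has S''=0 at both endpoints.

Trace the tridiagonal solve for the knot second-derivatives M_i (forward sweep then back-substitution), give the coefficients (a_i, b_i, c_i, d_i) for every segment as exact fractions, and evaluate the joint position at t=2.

  seg 0: a=2 b=-9 c=0 d=2
  seg 1: a=-5 b=-3 c=6 d=-1
S(2) = -3

Δ: Δ0=-7, Δ1=5
row 1: diag=6, rhs=72; c'=1/3, d'=12
back: M1=12
M: M0=0, M1=12, M2=0
seg 0: a=2, c=M0/2=0, d=(M1−M0)/(6·1)=2, b=Δ0−h0·(2M0+M1)/6=-9
seg 1: a=-5, c=M1/2=6, d=(M2−M1)/(6·2)=-1, b=Δ1−h1·(2M1+M2)/6=-3
t_q=2 → seg 1, τ=1; S=-5+-3·τ+6·τ²+-1·τ³=-3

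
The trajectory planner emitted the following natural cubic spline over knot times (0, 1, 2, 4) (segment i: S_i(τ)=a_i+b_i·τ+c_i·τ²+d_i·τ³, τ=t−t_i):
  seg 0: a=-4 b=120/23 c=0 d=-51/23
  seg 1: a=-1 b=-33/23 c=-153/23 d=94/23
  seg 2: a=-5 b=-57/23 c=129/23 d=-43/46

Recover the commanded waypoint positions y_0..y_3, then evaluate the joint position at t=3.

y_0=-4 y_1=-1 y_2=-5 y_3=5
S(3) = -129/46

y_0 = S_0(0) = a_0 = -4
y_1 = S_1(0) = a_1 = -1
y_2 = S_2(0) = a_2 = -5
y_3 = S_2(2) = 5
t_q=3 is in segment 2 (τ=1); S_2(τ)=-129/46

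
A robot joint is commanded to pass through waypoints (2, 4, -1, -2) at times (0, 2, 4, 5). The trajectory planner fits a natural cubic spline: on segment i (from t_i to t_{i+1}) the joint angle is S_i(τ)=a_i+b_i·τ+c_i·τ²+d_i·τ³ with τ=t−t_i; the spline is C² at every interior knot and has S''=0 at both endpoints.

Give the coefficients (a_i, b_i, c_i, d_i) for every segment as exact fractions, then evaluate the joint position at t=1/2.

  seg 0: a=2 b=23/11 c=0 d=-3/11
  seg 1: a=4 b=-13/11 c=-18/11 d=43/88
  seg 2: a=-1 b=-41/22 c=57/44 d=-19/44
S(1/2) = 265/88

Δ: Δ0=1, Δ1=-5/2, Δ2=-1
row 1: diag=8, rhs=-21; c'=1/4, d'=-21/8
row 2: denom=6−2·1/4=11/2; d'=(9−2·-21/8)/(11/2)=57/22
back: M2=57/22
back: M1=-21/8−1/4·57/22=-36/11
M: M0=0, M1=-36/11, M2=57/22, M3=0
seg 0: a=2, c=M0/2=0, d=(M1−M0)/(6·2)=-3/11, b=Δ0−h0·(2M0+M1)/6=23/11
seg 1: a=4, c=M1/2=-18/11, d=(M2−M1)/(6·2)=43/88, b=Δ1−h1·(2M1+M2)/6=-13/11
seg 2: a=-1, c=M2/2=57/44, d=(M3−M2)/(6·1)=-19/44, b=Δ2−h2·(2M2+M3)/6=-41/22
t_q=1/2 → seg 0, τ=1/2; S=2+23/11·τ+0·τ²+-3/11·τ³=265/88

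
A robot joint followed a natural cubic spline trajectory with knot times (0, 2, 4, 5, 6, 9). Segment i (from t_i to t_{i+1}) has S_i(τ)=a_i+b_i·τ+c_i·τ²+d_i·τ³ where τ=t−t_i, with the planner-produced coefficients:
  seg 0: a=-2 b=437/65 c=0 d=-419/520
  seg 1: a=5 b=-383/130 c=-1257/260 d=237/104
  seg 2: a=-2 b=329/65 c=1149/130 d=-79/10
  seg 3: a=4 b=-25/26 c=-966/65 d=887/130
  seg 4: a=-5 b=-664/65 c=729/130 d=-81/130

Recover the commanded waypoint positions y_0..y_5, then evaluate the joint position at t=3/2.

y_0 = S_0(0) = a_0 = -2
y_1 = S_1(0) = a_1 = 5
y_2 = S_2(0) = a_2 = -2
y_3 = S_3(0) = a_3 = 4
y_4 = S_4(0) = a_4 = -5
y_5 = S_4(3) = -2
t_q=3/2 is in segment 0 (τ=3/2); S_0(τ)=22319/4160

y_0=-2 y_1=5 y_2=-2 y_3=4 y_4=-5 y_5=-2
S(3/2) = 22319/4160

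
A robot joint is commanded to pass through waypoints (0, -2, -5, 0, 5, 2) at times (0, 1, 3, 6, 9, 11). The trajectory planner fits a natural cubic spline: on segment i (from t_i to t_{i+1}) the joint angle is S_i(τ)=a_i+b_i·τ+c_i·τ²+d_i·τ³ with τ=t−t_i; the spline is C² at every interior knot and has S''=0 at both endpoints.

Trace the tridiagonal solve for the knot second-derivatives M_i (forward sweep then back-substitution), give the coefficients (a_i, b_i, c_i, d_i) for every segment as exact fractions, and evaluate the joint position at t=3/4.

  seg 0: a=0 b=-2804/1419 c=0 d=-34/1419
  seg 1: a=-2 b=-2906/1419 c=-34/473 d=1963/11352
  seg 2: a=-5 b=-739/2838 c=1827/1892 d=-1835/17028
  seg 3: a=0 b=14893/5676 c=-2/473 d=-1787/17028
  seg 4: a=5 b=-667/2838 c=-1795/1892 d=1795/11352
S(3/4) = -22585/15136

Δ: Δ0=-2, Δ1=-3/2, Δ2=5/3, Δ3=5/3, Δ4=-3/2
row 1: diag=6, rhs=3; c'=1/3, d'=1/2
row 2: denom=10−2·1/3=28/3; d'=(19−2·1/2)/(28/3)=27/14
row 3: denom=12−3·9/28=309/28; d'=(0−3·27/14)/(309/28)=-54/103
row 4: denom=10−3·28/103=946/103; d'=(-19−3·-54/103)/(946/103)=-1795/946
back: M4=-1795/946
back: M3=-54/103−28/103·-1795/946=-4/473
back: M2=27/14−9/28·-4/473=1827/946
back: M1=1/2−1/3·1827/946=-68/473
M: M0=0, M1=-68/473, M2=1827/946, M3=-4/473, M4=-1795/946, M5=0
seg 0: a=0, c=M0/2=0, d=(M1−M0)/(6·1)=-34/1419, b=Δ0−h0·(2M0+M1)/6=-2804/1419
seg 1: a=-2, c=M1/2=-34/473, d=(M2−M1)/(6·2)=1963/11352, b=Δ1−h1·(2M1+M2)/6=-2906/1419
seg 2: a=-5, c=M2/2=1827/1892, d=(M3−M2)/(6·3)=-1835/17028, b=Δ2−h2·(2M2+M3)/6=-739/2838
seg 3: a=0, c=M3/2=-2/473, d=(M4−M3)/(6·3)=-1787/17028, b=Δ3−h3·(2M3+M4)/6=14893/5676
seg 4: a=5, c=M4/2=-1795/1892, d=(M5−M4)/(6·2)=1795/11352, b=Δ4−h4·(2M4+M5)/6=-667/2838
t_q=3/4 → seg 0, τ=3/4; S=0+-2804/1419·τ+0·τ²+-34/1419·τ³=-22585/15136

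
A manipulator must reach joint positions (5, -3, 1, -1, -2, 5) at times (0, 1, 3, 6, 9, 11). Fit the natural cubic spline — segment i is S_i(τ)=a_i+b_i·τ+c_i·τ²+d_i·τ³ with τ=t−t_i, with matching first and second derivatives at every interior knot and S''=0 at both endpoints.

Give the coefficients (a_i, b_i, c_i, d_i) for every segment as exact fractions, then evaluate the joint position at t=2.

  seg 0: a=5 b=-18717/1892 c=0 d=3581/1892
  seg 1: a=-3 b=-3987/946 c=10743/1892 d=-608/473
  seg 2: a=1 b=2907/946 c=-3849/1892 d=13415/51084
  seg 3: a=-1 b=-3865/1892 c=467/1419 d=4099/51084
  seg 4: a=-2 b=1985/946 c=1989/1892 d=-663/3784
S(2) = -5339/1892

Δ: Δ0=-8, Δ1=2, Δ2=-2/3, Δ3=-1/3, Δ4=7/2
row 1: diag=6, rhs=60; c'=1/3, d'=10
row 2: denom=10−2·1/3=28/3; d'=(-16−2·10)/(28/3)=-27/7
row 3: denom=12−3·9/28=309/28; d'=(2−3·-27/7)/(309/28)=380/309
row 4: denom=10−3·28/103=946/103; d'=(23−3·380/309)/(946/103)=1989/946
back: M4=1989/946
back: M3=380/309−28/103·1989/946=934/1419
back: M2=-27/7−9/28·934/1419=-3849/946
back: M1=10−1/3·-3849/946=10743/946
M: M0=0, M1=10743/946, M2=-3849/946, M3=934/1419, M4=1989/946, M5=0
seg 0: a=5, c=M0/2=0, d=(M1−M0)/(6·1)=3581/1892, b=Δ0−h0·(2M0+M1)/6=-18717/1892
seg 1: a=-3, c=M1/2=10743/1892, d=(M2−M1)/(6·2)=-608/473, b=Δ1−h1·(2M1+M2)/6=-3987/946
seg 2: a=1, c=M2/2=-3849/1892, d=(M3−M2)/(6·3)=13415/51084, b=Δ2−h2·(2M2+M3)/6=2907/946
seg 3: a=-1, c=M3/2=467/1419, d=(M4−M3)/(6·3)=4099/51084, b=Δ3−h3·(2M3+M4)/6=-3865/1892
seg 4: a=-2, c=M4/2=1989/1892, d=(M5−M4)/(6·2)=-663/3784, b=Δ4−h4·(2M4+M5)/6=1985/946
t_q=2 → seg 1, τ=1; S=-3+-3987/946·τ+10743/1892·τ²+-608/473·τ³=-5339/1892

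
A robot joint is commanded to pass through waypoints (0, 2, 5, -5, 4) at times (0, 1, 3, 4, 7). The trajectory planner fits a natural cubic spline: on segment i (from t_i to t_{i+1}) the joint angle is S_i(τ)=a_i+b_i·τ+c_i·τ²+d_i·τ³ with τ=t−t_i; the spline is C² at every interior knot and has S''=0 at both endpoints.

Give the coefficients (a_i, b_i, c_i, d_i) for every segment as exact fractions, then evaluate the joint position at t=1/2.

Δ: Δ0=2, Δ1=3/2, Δ2=-10, Δ3=3
row 1: diag=6, rhs=-3; c'=1/3, d'=-1/2
row 2: denom=6−2·1/3=16/3; d'=(-69−2·-1/2)/(16/3)=-51/4
row 3: denom=8−1·3/16=125/16; d'=(78−1·-51/4)/(125/16)=1452/125
back: M3=1452/125
back: M2=-51/4−3/16·1452/125=-1866/125
back: M1=-1/2−1/3·-1866/125=1119/250
M: M0=0, M1=1119/250, M2=-1866/125, M3=1452/125, M4=0
seg 0: a=0, c=M0/2=0, d=(M1−M0)/(6·1)=373/500, b=Δ0−h0·(2M0+M1)/6=627/500
seg 1: a=2, c=M1/2=1119/500, d=(M2−M1)/(6·2)=-1617/1000, b=Δ1−h1·(2M1+M2)/6=873/250
seg 2: a=5, c=M2/2=-933/125, d=(M3−M2)/(6·1)=553/125, b=Δ2−h2·(2M2+M3)/6=-174/25
seg 3: a=-5, c=M3/2=726/125, d=(M4−M3)/(6·3)=-242/375, b=Δ3−h3·(2M3+M4)/6=-1077/125
t_q=1/2 → seg 0, τ=1/2; S=0+627/500·τ+0·τ²+373/500·τ³=2881/4000

  seg 0: a=0 b=627/500 c=0 d=373/500
  seg 1: a=2 b=873/250 c=1119/500 d=-1617/1000
  seg 2: a=5 b=-174/25 c=-933/125 d=553/125
  seg 3: a=-5 b=-1077/125 c=726/125 d=-242/375
S(1/2) = 2881/4000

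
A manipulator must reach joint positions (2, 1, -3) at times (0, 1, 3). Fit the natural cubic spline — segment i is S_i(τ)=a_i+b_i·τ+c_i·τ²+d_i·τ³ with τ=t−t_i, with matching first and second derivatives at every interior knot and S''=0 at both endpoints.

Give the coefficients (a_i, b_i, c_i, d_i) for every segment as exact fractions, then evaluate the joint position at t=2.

  seg 0: a=2 b=-5/6 c=0 d=-1/6
  seg 1: a=1 b=-4/3 c=-1/2 d=1/12
S(2) = -3/4

Δ: Δ0=-1, Δ1=-2
row 1: diag=6, rhs=-6; c'=1/3, d'=-1
back: M1=-1
M: M0=0, M1=-1, M2=0
seg 0: a=2, c=M0/2=0, d=(M1−M0)/(6·1)=-1/6, b=Δ0−h0·(2M0+M1)/6=-5/6
seg 1: a=1, c=M1/2=-1/2, d=(M2−M1)/(6·2)=1/12, b=Δ1−h1·(2M1+M2)/6=-4/3
t_q=2 → seg 1, τ=1; S=1+-4/3·τ+-1/2·τ²+1/12·τ³=-3/4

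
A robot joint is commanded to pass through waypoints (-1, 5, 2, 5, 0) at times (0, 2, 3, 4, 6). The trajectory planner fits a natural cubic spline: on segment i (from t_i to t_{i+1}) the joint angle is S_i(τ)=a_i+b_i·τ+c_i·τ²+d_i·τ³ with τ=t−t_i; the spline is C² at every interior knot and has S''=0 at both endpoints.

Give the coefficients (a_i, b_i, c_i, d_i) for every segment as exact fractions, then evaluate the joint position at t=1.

  seg 0: a=-1 b=755/132 c=0 d=-359/528
  seg 1: a=5 b=-161/66 c=-359/88 d=929/264
  seg 2: a=2 b=-1/24 c=285/44 d=-907/264
  seg 3: a=5 b=86/33 c=-337/88 d=337/528
S(1) = 711/176

Δ: Δ0=3, Δ1=-3, Δ2=3, Δ3=-5/2
row 1: diag=6, rhs=-36; c'=1/6, d'=-6
row 2: denom=4−1·1/6=23/6; d'=(36−1·-6)/(23/6)=252/23
row 3: denom=6−1·6/23=132/23; d'=(-33−1·252/23)/(132/23)=-337/44
back: M3=-337/44
back: M2=252/23−6/23·-337/44=285/22
back: M1=-6−1/6·285/22=-359/44
M: M0=0, M1=-359/44, M2=285/22, M3=-337/44, M4=0
seg 0: a=-1, c=M0/2=0, d=(M1−M0)/(6·2)=-359/528, b=Δ0−h0·(2M0+M1)/6=755/132
seg 1: a=5, c=M1/2=-359/88, d=(M2−M1)/(6·1)=929/264, b=Δ1−h1·(2M1+M2)/6=-161/66
seg 2: a=2, c=M2/2=285/44, d=(M3−M2)/(6·1)=-907/264, b=Δ2−h2·(2M2+M3)/6=-1/24
seg 3: a=5, c=M3/2=-337/88, d=(M4−M3)/(6·2)=337/528, b=Δ3−h3·(2M3+M4)/6=86/33
t_q=1 → seg 0, τ=1; S=-1+755/132·τ+0·τ²+-359/528·τ³=711/176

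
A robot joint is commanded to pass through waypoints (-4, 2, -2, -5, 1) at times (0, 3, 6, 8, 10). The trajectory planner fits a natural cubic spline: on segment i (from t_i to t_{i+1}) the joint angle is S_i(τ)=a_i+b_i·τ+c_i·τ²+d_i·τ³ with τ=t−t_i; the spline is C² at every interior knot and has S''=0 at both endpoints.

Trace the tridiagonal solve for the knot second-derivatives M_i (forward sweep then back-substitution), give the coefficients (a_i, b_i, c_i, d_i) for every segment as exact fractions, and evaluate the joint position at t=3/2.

Δ: Δ0=2, Δ1=-4/3, Δ2=-3/2, Δ3=3
row 1: diag=12, rhs=-20; c'=1/4, d'=-5/3
row 2: denom=10−3·1/4=37/4; d'=(-1−3·-5/3)/(37/4)=16/37
row 3: denom=8−2·8/37=280/37; d'=(27−2·16/37)/(280/37)=967/280
back: M3=967/280
back: M2=16/37−8/37·967/280=-11/35
back: M1=-5/3−1/4·-11/35=-667/420
M: M0=0, M1=-667/420, M2=-11/35, M3=967/280, M4=0
seg 0: a=-4, c=M0/2=0, d=(M1−M0)/(6·3)=-667/7560, b=Δ0−h0·(2M0+M1)/6=2347/840
seg 1: a=2, c=M1/2=-667/840, d=(M2−M1)/(6·3)=107/1512, b=Δ1−h1·(2M1+M2)/6=173/420
seg 2: a=-2, c=M2/2=-11/70, d=(M3−M2)/(6·2)=211/672, b=Δ2−h2·(2M2+M3)/6=-293/120
seg 3: a=-5, c=M3/2=967/560, d=(M4−M3)/(6·2)=-967/3360, b=Δ3−h3·(2M3+M4)/6=293/420
t_q=3/2 → seg 0, τ=3/2; S=-4+2347/840·τ+0·τ²+-667/7560·τ³=-239/2240

  seg 0: a=-4 b=2347/840 c=0 d=-667/7560
  seg 1: a=2 b=173/420 c=-667/840 d=107/1512
  seg 2: a=-2 b=-293/120 c=-11/70 d=211/672
  seg 3: a=-5 b=293/420 c=967/560 d=-967/3360
S(3/2) = -239/2240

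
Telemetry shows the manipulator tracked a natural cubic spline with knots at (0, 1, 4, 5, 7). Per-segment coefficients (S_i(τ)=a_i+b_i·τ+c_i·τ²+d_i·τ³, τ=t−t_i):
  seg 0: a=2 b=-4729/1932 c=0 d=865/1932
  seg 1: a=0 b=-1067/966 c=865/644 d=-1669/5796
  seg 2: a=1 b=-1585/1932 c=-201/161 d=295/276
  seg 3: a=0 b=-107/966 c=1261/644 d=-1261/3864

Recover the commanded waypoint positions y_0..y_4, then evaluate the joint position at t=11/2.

y_0 = S_0(0) = a_0 = 2
y_1 = S_1(0) = a_1 = 0
y_2 = S_2(0) = a_2 = 1
y_3 = S_3(0) = a_3 = 0
y_4 = S_3(2) = 5
t_q=11/2 is in segment 3 (τ=1/2); S_3(τ)=579/1472

y_0=2 y_1=0 y_2=1 y_3=0 y_4=5
S(11/2) = 579/1472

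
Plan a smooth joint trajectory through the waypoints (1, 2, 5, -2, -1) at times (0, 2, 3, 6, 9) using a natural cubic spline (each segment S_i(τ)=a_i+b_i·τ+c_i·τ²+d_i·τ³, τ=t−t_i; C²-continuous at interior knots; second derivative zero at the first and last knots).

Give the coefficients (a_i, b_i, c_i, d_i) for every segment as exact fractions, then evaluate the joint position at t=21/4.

  seg 0: a=1 b=-54/85 c=0 d=193/680
  seg 1: a=2 b=471/170 c=579/340 d=-501/340
  seg 2: a=5 b=597/340 c=-231/85 d=829/1836
  seg 3: a=-2 b=-401/170 c=1373/1020 d=-1373/9180
S(21/4) = 7307/21760

Δ: Δ0=1/2, Δ1=3, Δ2=-7/3, Δ3=1/3
row 1: diag=6, rhs=15; c'=1/6, d'=5/2
row 2: denom=8−1·1/6=47/6; d'=(-32−1·5/2)/(47/6)=-207/47
row 3: denom=12−3·18/47=510/47; d'=(16−3·-207/47)/(510/47)=1373/510
back: M3=1373/510
back: M2=-207/47−18/47·1373/510=-462/85
back: M1=5/2−1/6·-462/85=579/170
M: M0=0, M1=579/170, M2=-462/85, M3=1373/510, M4=0
seg 0: a=1, c=M0/2=0, d=(M1−M0)/(6·2)=193/680, b=Δ0−h0·(2M0+M1)/6=-54/85
seg 1: a=2, c=M1/2=579/340, d=(M2−M1)/(6·1)=-501/340, b=Δ1−h1·(2M1+M2)/6=471/170
seg 2: a=5, c=M2/2=-231/85, d=(M3−M2)/(6·3)=829/1836, b=Δ2−h2·(2M2+M3)/6=597/340
seg 3: a=-2, c=M3/2=1373/1020, d=(M4−M3)/(6·3)=-1373/9180, b=Δ3−h3·(2M3+M4)/6=-401/170
t_q=21/4 → seg 2, τ=9/4; S=5+597/340·τ+-231/85·τ²+829/1836·τ³=7307/21760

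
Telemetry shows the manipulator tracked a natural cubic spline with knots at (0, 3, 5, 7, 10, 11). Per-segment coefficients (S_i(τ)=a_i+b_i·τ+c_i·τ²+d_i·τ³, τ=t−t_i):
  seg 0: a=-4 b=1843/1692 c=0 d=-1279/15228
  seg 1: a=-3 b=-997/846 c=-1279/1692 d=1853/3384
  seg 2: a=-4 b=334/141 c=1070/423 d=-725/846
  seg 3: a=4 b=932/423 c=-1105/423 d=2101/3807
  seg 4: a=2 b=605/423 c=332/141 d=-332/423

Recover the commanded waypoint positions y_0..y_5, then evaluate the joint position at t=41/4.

y_0 = S_0(0) = a_0 = -4
y_1 = S_1(0) = a_1 = -3
y_2 = S_2(0) = a_2 = -4
y_3 = S_3(0) = a_3 = 4
y_4 = S_4(0) = a_4 = 2
y_5 = S_4(1) = 5
t_q=41/4 is in segment 4 (τ=1/4); S_4(τ)=5623/2256

y_0=-4 y_1=-3 y_2=-4 y_3=4 y_4=2 y_5=5
S(41/4) = 5623/2256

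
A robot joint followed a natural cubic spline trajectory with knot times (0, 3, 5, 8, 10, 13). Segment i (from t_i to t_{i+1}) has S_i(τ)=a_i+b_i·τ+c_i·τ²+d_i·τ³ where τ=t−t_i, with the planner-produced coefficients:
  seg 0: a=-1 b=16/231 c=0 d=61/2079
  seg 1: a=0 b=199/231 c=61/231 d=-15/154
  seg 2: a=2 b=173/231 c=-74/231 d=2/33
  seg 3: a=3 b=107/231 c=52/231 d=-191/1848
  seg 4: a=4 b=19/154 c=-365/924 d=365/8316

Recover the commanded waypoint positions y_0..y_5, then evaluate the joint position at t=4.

y_0=-1 y_1=0 y_2=2 y_3=3 y_4=4 y_5=2
S(4) = 475/462

y_0 = S_0(0) = a_0 = -1
y_1 = S_1(0) = a_1 = 0
y_2 = S_2(0) = a_2 = 2
y_3 = S_3(0) = a_3 = 3
y_4 = S_4(0) = a_4 = 4
y_5 = S_4(3) = 2
t_q=4 is in segment 1 (τ=1); S_1(τ)=475/462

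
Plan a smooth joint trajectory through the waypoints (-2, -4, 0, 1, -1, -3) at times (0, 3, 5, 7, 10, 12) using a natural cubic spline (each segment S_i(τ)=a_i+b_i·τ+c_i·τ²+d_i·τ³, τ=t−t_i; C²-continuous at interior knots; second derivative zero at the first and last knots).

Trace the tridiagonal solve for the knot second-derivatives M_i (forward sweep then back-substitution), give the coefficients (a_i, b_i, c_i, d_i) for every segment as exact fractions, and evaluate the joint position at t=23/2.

  seg 0: a=-2 b=-1171/724 c=0 d=2065/19548
  seg 1: a=-4 b=447/362 c=2065/2172 d=-617/2172
  seg 2: a=0 b=1769/1086 c=-1637/2172 d=137/1448
  seg 3: a=1 b=-136/543 c=-101/543 d=77/4887
  seg 4: a=-1 b=-511/543 c=-8/181 d=4/543
S(23/2) = -450/181

Δ: Δ0=-2/3, Δ1=2, Δ2=1/2, Δ3=-2/3, Δ4=-1
row 1: diag=10, rhs=16; c'=1/5, d'=8/5
row 2: denom=8−2·1/5=38/5; d'=(-9−2·8/5)/(38/5)=-61/38
row 3: denom=10−2·5/19=180/19; d'=(-7−2·-61/38)/(180/19)=-2/5
row 4: denom=10−3·19/60=181/20; d'=(-2−3·-2/5)/(181/20)=-16/181
back: M4=-16/181
back: M3=-2/5−19/60·-16/181=-202/543
back: M2=-61/38−5/19·-202/543=-1637/1086
back: M1=8/5−1/5·-1637/1086=2065/1086
M: M0=0, M1=2065/1086, M2=-1637/1086, M3=-202/543, M4=-16/181, M5=0
seg 0: a=-2, c=M0/2=0, d=(M1−M0)/(6·3)=2065/19548, b=Δ0−h0·(2M0+M1)/6=-1171/724
seg 1: a=-4, c=M1/2=2065/2172, d=(M2−M1)/(6·2)=-617/2172, b=Δ1−h1·(2M1+M2)/6=447/362
seg 2: a=0, c=M2/2=-1637/2172, d=(M3−M2)/(6·2)=137/1448, b=Δ2−h2·(2M2+M3)/6=1769/1086
seg 3: a=1, c=M3/2=-101/543, d=(M4−M3)/(6·3)=77/4887, b=Δ3−h3·(2M3+M4)/6=-136/543
seg 4: a=-1, c=M4/2=-8/181, d=(M5−M4)/(6·2)=4/543, b=Δ4−h4·(2M4+M5)/6=-511/543
t_q=23/2 → seg 4, τ=3/2; S=-1+-511/543·τ+-8/181·τ²+4/543·τ³=-450/181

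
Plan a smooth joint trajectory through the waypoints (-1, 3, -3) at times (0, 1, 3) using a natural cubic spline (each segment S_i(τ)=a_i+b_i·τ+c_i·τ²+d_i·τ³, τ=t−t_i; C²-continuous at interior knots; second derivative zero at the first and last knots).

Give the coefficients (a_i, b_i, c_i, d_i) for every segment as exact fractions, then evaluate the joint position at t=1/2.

Δ: Δ0=4, Δ1=-3
row 1: diag=6, rhs=-42; c'=1/3, d'=-7
back: M1=-7
M: M0=0, M1=-7, M2=0
seg 0: a=-1, c=M0/2=0, d=(M1−M0)/(6·1)=-7/6, b=Δ0−h0·(2M0+M1)/6=31/6
seg 1: a=3, c=M1/2=-7/2, d=(M2−M1)/(6·2)=7/12, b=Δ1−h1·(2M1+M2)/6=5/3
t_q=1/2 → seg 0, τ=1/2; S=-1+31/6·τ+0·τ²+-7/6·τ³=23/16

  seg 0: a=-1 b=31/6 c=0 d=-7/6
  seg 1: a=3 b=5/3 c=-7/2 d=7/12
S(1/2) = 23/16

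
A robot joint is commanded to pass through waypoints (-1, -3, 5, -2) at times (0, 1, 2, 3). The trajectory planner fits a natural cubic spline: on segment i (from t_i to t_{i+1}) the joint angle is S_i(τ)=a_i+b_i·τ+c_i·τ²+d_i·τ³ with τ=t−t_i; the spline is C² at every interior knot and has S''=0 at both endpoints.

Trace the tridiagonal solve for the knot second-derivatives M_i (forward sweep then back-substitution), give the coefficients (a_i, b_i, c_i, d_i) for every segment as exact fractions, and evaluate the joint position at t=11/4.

Δ: Δ0=-2, Δ1=8, Δ2=-7
row 1: diag=4, rhs=60; c'=1/4, d'=15
row 2: denom=4−1·1/4=15/4; d'=(-90−1·15)/(15/4)=-28
back: M2=-28
back: M1=15−1/4·-28=22
M: M0=0, M1=22, M2=-28, M3=0
seg 0: a=-1, c=M0/2=0, d=(M1−M0)/(6·1)=11/3, b=Δ0−h0·(2M0+M1)/6=-17/3
seg 1: a=-3, c=M1/2=11, d=(M2−M1)/(6·1)=-25/3, b=Δ1−h1·(2M1+M2)/6=16/3
seg 2: a=5, c=M2/2=-14, d=(M3−M2)/(6·1)=14/3, b=Δ2−h2·(2M2+M3)/6=7/3
t_q=11/4 → seg 2, τ=3/4; S=5+7/3·τ+-14·τ²+14/3·τ³=27/32

  seg 0: a=-1 b=-17/3 c=0 d=11/3
  seg 1: a=-3 b=16/3 c=11 d=-25/3
  seg 2: a=5 b=7/3 c=-14 d=14/3
S(11/4) = 27/32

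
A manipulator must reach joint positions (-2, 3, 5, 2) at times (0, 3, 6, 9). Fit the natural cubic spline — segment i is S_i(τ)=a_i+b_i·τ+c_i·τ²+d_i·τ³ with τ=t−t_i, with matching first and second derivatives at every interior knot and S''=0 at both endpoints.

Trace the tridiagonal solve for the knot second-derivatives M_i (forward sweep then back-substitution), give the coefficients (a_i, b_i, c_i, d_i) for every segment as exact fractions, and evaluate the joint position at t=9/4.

  seg 0: a=-2 b=82/45 c=0 d=-7/405
  seg 1: a=3 b=61/45 c=-7/45 d=-2/81
  seg 2: a=5 b=-11/45 c=-17/45 d=17/405
S(9/4) = 609/320

Δ: Δ0=5/3, Δ1=2/3, Δ2=-1
row 1: diag=12, rhs=-6; c'=1/4, d'=-1/2
row 2: denom=12−3·1/4=45/4; d'=(-10−3·-1/2)/(45/4)=-34/45
back: M2=-34/45
back: M1=-1/2−1/4·-34/45=-14/45
M: M0=0, M1=-14/45, M2=-34/45, M3=0
seg 0: a=-2, c=M0/2=0, d=(M1−M0)/(6·3)=-7/405, b=Δ0−h0·(2M0+M1)/6=82/45
seg 1: a=3, c=M1/2=-7/45, d=(M2−M1)/(6·3)=-2/81, b=Δ1−h1·(2M1+M2)/6=61/45
seg 2: a=5, c=M2/2=-17/45, d=(M3−M2)/(6·3)=17/405, b=Δ2−h2·(2M2+M3)/6=-11/45
t_q=9/4 → seg 0, τ=9/4; S=-2+82/45·τ+0·τ²+-7/405·τ³=609/320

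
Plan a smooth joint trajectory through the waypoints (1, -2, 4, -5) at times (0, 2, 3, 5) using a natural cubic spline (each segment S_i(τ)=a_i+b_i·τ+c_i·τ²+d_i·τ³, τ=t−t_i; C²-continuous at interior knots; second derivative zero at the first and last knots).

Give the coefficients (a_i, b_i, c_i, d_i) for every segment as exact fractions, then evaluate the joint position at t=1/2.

Δ: Δ0=-3/2, Δ1=6, Δ2=-9/2
row 1: diag=6, rhs=45; c'=1/6, d'=15/2
row 2: denom=6−1·1/6=35/6; d'=(-63−1·15/2)/(35/6)=-423/35
back: M2=-423/35
back: M1=15/2−1/6·-423/35=333/35
M: M0=0, M1=333/35, M2=-423/35, M3=0
seg 0: a=1, c=M0/2=0, d=(M1−M0)/(6·2)=111/140, b=Δ0−h0·(2M0+M1)/6=-327/70
seg 1: a=-2, c=M1/2=333/70, d=(M2−M1)/(6·1)=-18/5, b=Δ1−h1·(2M1+M2)/6=339/70
seg 2: a=4, c=M2/2=-423/70, d=(M3−M2)/(6·2)=141/140, b=Δ2−h2·(2M2+M3)/6=249/70
t_q=1/2 → seg 0, τ=1/2; S=1+-327/70·τ+0·τ²+111/140·τ³=-277/224

  seg 0: a=1 b=-327/70 c=0 d=111/140
  seg 1: a=-2 b=339/70 c=333/70 d=-18/5
  seg 2: a=4 b=249/70 c=-423/70 d=141/140
S(1/2) = -277/224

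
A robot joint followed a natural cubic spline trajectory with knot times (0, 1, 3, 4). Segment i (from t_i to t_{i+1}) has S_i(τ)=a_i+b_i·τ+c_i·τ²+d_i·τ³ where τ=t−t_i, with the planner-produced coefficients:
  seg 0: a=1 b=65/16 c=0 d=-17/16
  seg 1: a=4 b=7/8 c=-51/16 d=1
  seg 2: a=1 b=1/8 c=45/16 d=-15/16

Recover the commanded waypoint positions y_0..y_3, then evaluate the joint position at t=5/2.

y_0 = S_0(0) = a_0 = 1
y_1 = S_1(0) = a_1 = 4
y_2 = S_2(0) = a_2 = 1
y_3 = S_2(1) = 3
t_q=5/2 is in segment 1 (τ=3/2); S_1(τ)=97/64

y_0=1 y_1=4 y_2=1 y_3=3
S(5/2) = 97/64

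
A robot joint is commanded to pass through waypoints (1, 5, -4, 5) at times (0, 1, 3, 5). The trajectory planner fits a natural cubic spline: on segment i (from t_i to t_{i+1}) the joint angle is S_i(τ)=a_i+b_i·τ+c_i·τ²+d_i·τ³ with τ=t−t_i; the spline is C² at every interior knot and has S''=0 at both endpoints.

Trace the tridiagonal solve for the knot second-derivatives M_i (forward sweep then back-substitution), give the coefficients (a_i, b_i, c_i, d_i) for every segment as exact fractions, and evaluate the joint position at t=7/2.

  seg 0: a=1 b=131/22 c=0 d=-43/22
  seg 1: a=5 b=1/11 c=-129/22 d=157/88
  seg 2: a=-4 b=-43/22 c=213/44 d=-71/88
S(7/2) = -2723/704

Δ: Δ0=4, Δ1=-9/2, Δ2=9/2
row 1: diag=6, rhs=-51; c'=1/3, d'=-17/2
row 2: denom=8−2·1/3=22/3; d'=(54−2·-17/2)/(22/3)=213/22
back: M2=213/22
back: M1=-17/2−1/3·213/22=-129/11
M: M0=0, M1=-129/11, M2=213/22, M3=0
seg 0: a=1, c=M0/2=0, d=(M1−M0)/(6·1)=-43/22, b=Δ0−h0·(2M0+M1)/6=131/22
seg 1: a=5, c=M1/2=-129/22, d=(M2−M1)/(6·2)=157/88, b=Δ1−h1·(2M1+M2)/6=1/11
seg 2: a=-4, c=M2/2=213/44, d=(M3−M2)/(6·2)=-71/88, b=Δ2−h2·(2M2+M3)/6=-43/22
t_q=7/2 → seg 2, τ=1/2; S=-4+-43/22·τ+213/44·τ²+-71/88·τ³=-2723/704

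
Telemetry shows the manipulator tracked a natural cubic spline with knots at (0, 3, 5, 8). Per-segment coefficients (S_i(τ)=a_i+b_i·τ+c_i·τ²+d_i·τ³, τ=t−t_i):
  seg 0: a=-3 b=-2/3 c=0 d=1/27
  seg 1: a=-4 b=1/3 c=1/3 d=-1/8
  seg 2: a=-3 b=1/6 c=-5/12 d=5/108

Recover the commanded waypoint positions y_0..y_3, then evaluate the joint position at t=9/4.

y_0=-3 y_1=-4 y_2=-3 y_3=-5
S(9/4) = -261/64

y_0 = S_0(0) = a_0 = -3
y_1 = S_1(0) = a_1 = -4
y_2 = S_2(0) = a_2 = -3
y_3 = S_2(3) = -5
t_q=9/4 is in segment 0 (τ=9/4); S_0(τ)=-261/64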